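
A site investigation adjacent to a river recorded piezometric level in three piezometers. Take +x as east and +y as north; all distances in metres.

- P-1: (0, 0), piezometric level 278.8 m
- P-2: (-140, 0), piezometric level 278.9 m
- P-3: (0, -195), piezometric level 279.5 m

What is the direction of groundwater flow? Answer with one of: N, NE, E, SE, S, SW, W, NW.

∂h/∂x = (278.9 − 278.8) / (-140 − 0) = -0.0007143
∂h/∂y = (279.5 − 278.8) / (-195 − 0) = -0.003590
Flow = −∇h = (+0.0007143 east, +0.003590 north), which points north.

N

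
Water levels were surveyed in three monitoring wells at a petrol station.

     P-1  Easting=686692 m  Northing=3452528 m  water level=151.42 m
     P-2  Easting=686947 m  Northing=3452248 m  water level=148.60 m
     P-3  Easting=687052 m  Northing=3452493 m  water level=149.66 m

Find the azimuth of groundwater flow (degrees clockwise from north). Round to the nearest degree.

145°

Taking P-1 as reference: P-2−P-1 = (255, -280, -2.82); P-3−P-1 = (360, -35, -1.76).
Solve a·Δx + b·Δy = Δh: det = 255·(-35) − 360·(-280) = 91875.
∂h/∂x = [(-2.82)·(-35) − (-1.76)·(-280)] / 91875 = -0.004290
∂h/∂y = [255·(-1.76) − 360·(-2.82)] / 91875 = +0.006165
Flow direction (−∇h) has components (+0.004290 E, -0.006165 N).
Azimuth = atan2(E, N) = atan2(+0.004290, -0.006165) = 145.2° ≈ 145°.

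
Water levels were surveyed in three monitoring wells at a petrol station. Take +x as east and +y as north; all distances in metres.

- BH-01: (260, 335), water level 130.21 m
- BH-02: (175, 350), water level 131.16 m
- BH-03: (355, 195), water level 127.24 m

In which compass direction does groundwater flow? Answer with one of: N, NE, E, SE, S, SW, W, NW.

Three-point gradient (reference BH-01): Δ to BH-02 = (-85, 15, +0.95), Δ to BH-03 = (95, -140, -2.97).
∂h/∂x = -0.008444, ∂h/∂y = +0.01548 (det = 10475).
Flow = −∇h = (+0.008444 east, -0.01548 north), which points southeast.

SE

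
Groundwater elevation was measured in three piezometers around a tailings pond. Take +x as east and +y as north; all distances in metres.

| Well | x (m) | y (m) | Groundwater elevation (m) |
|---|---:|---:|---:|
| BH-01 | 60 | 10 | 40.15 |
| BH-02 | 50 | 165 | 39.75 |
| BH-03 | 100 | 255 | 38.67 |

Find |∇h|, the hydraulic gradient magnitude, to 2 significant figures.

0.016

Taking BH-01 as reference: BH-02−BH-01 = (-10, 155, -0.40); BH-03−BH-01 = (40, 245, -1.48).
Solve a·Δx + b·Δy = Δh: det = (-10)·245 − 40·155 = -8650.
∂h/∂x = [(-0.40)·245 − (-1.48)·155] / -8650 = -0.01519
∂h/∂y = [(-10)·(-1.48) − 40·(-0.40)] / -8650 = -0.003561
|∇h| = √(-0.01519² + -0.003561²) = 0.0156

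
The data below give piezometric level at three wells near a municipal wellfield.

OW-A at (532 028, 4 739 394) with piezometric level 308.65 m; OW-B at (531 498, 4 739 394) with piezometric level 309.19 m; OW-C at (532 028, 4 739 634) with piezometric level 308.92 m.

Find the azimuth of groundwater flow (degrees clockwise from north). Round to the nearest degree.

∂h/∂x = (309.19 − 308.65) / (531498 − 532028) = -0.001019
∂h/∂y = (308.92 − 308.65) / (4739634 − 4739394) = +0.001125
Flow direction (−∇h) has components (+0.001019 E, -0.001125 N).
Azimuth = atan2(E, N) = atan2(+0.001019, -0.001125) = 137.8° ≈ 138°.

138°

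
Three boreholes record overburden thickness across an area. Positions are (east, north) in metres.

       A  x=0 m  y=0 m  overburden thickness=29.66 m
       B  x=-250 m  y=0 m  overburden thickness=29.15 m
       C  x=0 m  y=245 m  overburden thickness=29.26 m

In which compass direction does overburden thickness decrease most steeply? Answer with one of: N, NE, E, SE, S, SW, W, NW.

NW

∂d/∂x = (29.15 − 29.66) / (-250 − 0) = +0.002040
∂d/∂y = (29.26 − 29.66) / (245 − 0) = -0.001633
Steepest decrease is along −∇f = (-0.002040 E, +0.001633 N) → northwest.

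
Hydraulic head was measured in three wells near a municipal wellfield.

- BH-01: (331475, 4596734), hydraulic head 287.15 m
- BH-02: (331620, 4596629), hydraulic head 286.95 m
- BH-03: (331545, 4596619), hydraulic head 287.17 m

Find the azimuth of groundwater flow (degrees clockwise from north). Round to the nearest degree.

056°

Taking BH-01 as reference: BH-02−BH-01 = (145, -105, -0.20); BH-03−BH-01 = (70, -115, +0.02).
Determinant of the coordinate differences = 145·(-115) − 70·(-105) = -9325.
∂h/∂x = [(-0.20)·(-115) − (+0.02)·(-105)] / -9325 = -0.002692
∂h/∂y = [145·(+0.02) − 70·(-0.20)] / -9325 = -0.001812
Flow direction (−∇h) has components (+0.002692 E, +0.001812 N).
Azimuth = atan2(E, N) = atan2(+0.002692, +0.001812) = 56.0° ≈ 056°.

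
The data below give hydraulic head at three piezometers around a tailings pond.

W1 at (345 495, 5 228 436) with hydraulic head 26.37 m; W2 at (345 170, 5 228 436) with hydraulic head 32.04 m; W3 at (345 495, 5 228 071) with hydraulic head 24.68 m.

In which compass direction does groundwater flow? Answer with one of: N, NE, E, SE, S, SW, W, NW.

E

∂h/∂x = (32.04 − 26.37) / (345170 − 345495) = -0.01745
∂h/∂y = (24.68 − 26.37) / (5228071 − 5228436) = +0.004630
Flow = −∇h = (+0.01745 east, -0.004630 north), which points east.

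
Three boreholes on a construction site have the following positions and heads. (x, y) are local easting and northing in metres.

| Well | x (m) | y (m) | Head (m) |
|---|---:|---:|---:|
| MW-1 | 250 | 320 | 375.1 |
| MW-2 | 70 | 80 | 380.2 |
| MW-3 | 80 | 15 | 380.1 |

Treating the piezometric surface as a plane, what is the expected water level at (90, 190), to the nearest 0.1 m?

379.4 m

Differences from MW-1: to MW-2 (Δx, Δy, Δh) = (-180, -240, +5.1); to MW-3 = (-170, -305, +5.0).
Determinant of the coordinate differences = (-180)·(-305) − (-170)·(-240) = 14100.
∂h/∂x = [(+5.1)·(-305) − (+5.0)·(-240)] / 14100 = -0.02521
∂h/∂y = [(-180)·(+5.0) − (-170)·(+5.1)] / 14100 = -0.002340
h(90, 190) = 375.1 + (-0.02521)·(-160) + (-0.002340)·(-130) = 375.1 +4.034 +0.304 = 379.438 m.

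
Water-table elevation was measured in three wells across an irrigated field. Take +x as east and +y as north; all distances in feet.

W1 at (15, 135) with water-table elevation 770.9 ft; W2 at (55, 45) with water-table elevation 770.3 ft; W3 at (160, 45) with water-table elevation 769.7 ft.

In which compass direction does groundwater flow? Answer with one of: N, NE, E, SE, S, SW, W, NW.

With h = a·x + b·y + c and W1 as origin, the differences give:
  40·a + (-90)·b = -0.6
  145·a + (-90)·b = -1.2
Eliminate b (×(-90) and ×(-90), subtract): 9450·a = -54.00 → a = ∂h/∂x = -0.005714
Back-substitute: b = ∂h/∂y = +0.004127.
Flow = −∇h = (+0.005714 east, -0.004127 north), which points southeast.

SE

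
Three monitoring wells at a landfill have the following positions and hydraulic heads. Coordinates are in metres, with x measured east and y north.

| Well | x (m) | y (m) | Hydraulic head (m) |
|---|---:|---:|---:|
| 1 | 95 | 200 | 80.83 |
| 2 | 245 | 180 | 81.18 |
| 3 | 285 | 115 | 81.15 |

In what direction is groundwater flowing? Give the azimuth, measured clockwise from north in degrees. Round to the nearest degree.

Differences from 1: to 2 (Δx, Δy, Δh) = (150, -20, +0.35); to 3 = (190, -85, +0.32).
Determinant of the coordinate differences = 150·(-85) − 190·(-20) = -8950.
∂h/∂x = [(+0.35)·(-85) − (+0.32)·(-20)] / -8950 = +0.002609
∂h/∂y = [150·(+0.32) − 190·(+0.35)] / -8950 = +0.002067
Flow direction (−∇h) has components (-0.002609 E, -0.002067 N).
Azimuth = atan2(E, N) = atan2(-0.002609, -0.002067) = 231.6° ≈ 232°.

232°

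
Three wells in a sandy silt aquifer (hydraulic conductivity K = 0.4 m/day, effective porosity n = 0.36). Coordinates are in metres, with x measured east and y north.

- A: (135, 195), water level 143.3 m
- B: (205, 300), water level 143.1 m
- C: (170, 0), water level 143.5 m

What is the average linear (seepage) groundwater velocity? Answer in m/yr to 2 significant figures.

0.65 m/yr

Differences from A: to B (Δx, Δy, Δh) = (70, 105, -0.2); to C = (35, -195, +0.2).
Determinant of the coordinate differences = 70·(-195) − 35·105 = -17325.
∂h/∂x = [(-0.2)·(-195) − (+0.2)·105] / -17325 = -0.001039
∂h/∂y = [70·(+0.2) − 35·(-0.2)] / -17325 = -0.001212
|∇h| = √(-0.001039² + -0.001212²) = 0.001596
Seepage velocity v = K·i/n = 0.4 × 0.001596 / 0.36 = 0.001773 m/day = 0.6476 m/yr.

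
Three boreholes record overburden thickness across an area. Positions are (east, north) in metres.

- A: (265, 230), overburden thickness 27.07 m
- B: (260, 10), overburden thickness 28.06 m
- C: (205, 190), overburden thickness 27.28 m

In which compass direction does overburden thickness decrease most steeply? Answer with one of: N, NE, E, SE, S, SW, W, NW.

N

With d = a·x + b·y + c and A as origin, the differences give:
  (-5)·a + (-220)·b = +0.99
  (-60)·a + (-40)·b = +0.21
Eliminate b (×(-40) and ×(-220), subtract): -13000·a = 6.600 → a = ∂d/∂x = -0.0005077
Back-substitute: b = ∂d/∂y = -0.004488.
Steepest decrease is along −∇f = (+0.0005077 E, +0.004488 N) → north.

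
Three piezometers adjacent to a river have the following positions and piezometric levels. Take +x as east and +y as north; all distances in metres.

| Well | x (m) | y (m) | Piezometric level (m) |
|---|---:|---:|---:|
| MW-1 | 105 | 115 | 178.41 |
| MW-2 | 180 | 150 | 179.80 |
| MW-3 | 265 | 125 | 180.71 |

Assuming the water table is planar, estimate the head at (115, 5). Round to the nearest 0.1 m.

177.4 m

Differences from MW-1: to MW-2 (Δx, Δy, Δh) = (75, 35, +1.39); to MW-3 = (160, 10, +2.30).
Solve a·Δx + b·Δy = Δh: det = 75·10 − 160·35 = -4850.
∂h/∂x = [(+1.39)·10 − (+2.30)·35] / -4850 = +0.01373
∂h/∂y = [75·(+2.30) − 160·(+1.39)] / -4850 = +0.01029
h(115, 5) = 178.41 + (+0.01373)·(10) + (+0.01029)·(-110) = 178.41 +0.137 -1.132 = 177.416 m.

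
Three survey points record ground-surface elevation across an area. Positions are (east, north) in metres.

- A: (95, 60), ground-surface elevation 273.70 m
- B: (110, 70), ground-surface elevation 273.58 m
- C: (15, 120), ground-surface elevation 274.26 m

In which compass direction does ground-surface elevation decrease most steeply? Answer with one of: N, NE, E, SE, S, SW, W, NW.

Taking A as reference: B−A = (15, 10, -0.12); C−A = (-80, 60, +0.56).
Solve a·Δx + b·Δy = Δz: det = 15·60 − (-80)·10 = 1700.
∂z/∂x = [(-0.12)·60 − (+0.56)·10] / 1700 = -0.007529
∂z/∂y = [15·(+0.56) − (-80)·(-0.12)] / 1700 = -0.0007059
Steepest decrease is along −∇f = (+0.007529 E, +0.0007059 N) → east.

E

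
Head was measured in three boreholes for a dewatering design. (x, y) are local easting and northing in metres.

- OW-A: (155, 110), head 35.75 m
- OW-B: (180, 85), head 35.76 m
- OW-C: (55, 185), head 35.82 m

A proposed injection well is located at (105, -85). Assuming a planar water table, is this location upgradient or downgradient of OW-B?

Differences from OW-A: to OW-B (Δx, Δy, Δh) = (25, -25, +0.01); to OW-C = (-100, 75, +0.07).
Solve a·Δx + b·Δy = Δh: det = 25·75 − (-100)·(-25) = -625.
∂h/∂x = [(+0.01)·75 − (+0.07)·(-25)] / -625 = -0.004000
∂h/∂y = [25·(+0.07) − (-100)·(+0.01)] / -625 = -0.004400
Head at (105, -85) = 35.75 + (-0.004000)·(-50) + (-0.004400)·(-195) = 36.81 m.
That is higher than the 35.76 m at OW-B, so the point is upgradient.

upgradient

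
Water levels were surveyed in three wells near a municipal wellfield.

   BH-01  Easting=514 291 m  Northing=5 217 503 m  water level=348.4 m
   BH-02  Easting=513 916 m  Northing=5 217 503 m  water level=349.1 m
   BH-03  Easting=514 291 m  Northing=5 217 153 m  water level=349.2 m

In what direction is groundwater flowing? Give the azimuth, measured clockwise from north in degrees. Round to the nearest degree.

∂h/∂x = (349.1 − 348.4) / (513916 − 514291) = -0.001867
∂h/∂y = (349.2 − 348.4) / (5217153 − 5217503) = -0.002286
Flow direction (−∇h) has components (+0.001867 E, +0.002286 N).
Azimuth = atan2(E, N) = atan2(+0.001867, +0.002286) = 39.2° ≈ 039°.

039°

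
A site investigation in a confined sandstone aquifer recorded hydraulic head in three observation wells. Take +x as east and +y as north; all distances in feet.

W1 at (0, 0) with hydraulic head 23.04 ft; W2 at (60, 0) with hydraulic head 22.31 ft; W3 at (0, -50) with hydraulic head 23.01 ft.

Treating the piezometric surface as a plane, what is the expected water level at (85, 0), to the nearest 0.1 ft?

22.0 ft

∂h/∂x = (22.31 − 23.04) / (60 − 0) = -0.01217
∂h/∂y = (23.01 − 23.04) / (-50 − 0) = +0.0006000
h(85, 0) = 23.04 + (-0.01217)·(85) + (+0.0006000)·(0) = 23.04 -1.034 +0.000 = 22.006 ft.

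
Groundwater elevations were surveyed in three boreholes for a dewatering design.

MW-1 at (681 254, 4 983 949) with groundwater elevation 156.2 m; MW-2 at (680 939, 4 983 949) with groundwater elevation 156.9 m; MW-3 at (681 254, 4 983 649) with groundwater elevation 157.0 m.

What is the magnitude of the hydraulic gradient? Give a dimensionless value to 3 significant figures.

∂h/∂x = (156.9 − 156.2) / (680939 − 681254) = -0.002222
∂h/∂y = (157.0 − 156.2) / (4983649 − 4983949) = -0.002667
|∇h| = √(-0.002222² + -0.002667²) = 0.003471

0.00347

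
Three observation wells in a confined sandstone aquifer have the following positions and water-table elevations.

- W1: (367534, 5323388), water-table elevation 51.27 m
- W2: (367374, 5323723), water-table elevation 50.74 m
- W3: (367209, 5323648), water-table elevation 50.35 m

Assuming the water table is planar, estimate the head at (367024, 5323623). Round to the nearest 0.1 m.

49.9 m

Differences from W1: to W2 (Δx, Δy, Δh) = (-160, 335, -0.53); to W3 = (-325, 260, -0.92).
Solve a·Δx + b·Δy = Δh: det = (-160)·260 − (-325)·335 = 67275.
∂h/∂x = [(-0.53)·260 − (-0.92)·335] / 67275 = +0.002533
∂h/∂y = [(-160)·(-0.92) − (-325)·(-0.53)] / 67275 = -0.0003724
h(367024, 5323623) = 51.27 + (+0.002533)·(-510) + (-0.0003724)·(235) = 51.27 -1.292 -0.088 = 49.891 m.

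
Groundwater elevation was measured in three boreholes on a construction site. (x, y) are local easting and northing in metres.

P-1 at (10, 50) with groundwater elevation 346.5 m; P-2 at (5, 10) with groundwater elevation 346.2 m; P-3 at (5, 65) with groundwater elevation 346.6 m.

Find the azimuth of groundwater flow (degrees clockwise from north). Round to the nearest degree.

194°

With h = a·x + b·y + c and P-1 as origin, the differences give:
  (-5)·a + (-40)·b = -0.3
  (-5)·a + 15·b = +0.1
Eliminate b (×15 and ×(-40), subtract): -275·a = -0.50 → a = ∂h/∂x = +0.001818
Back-substitute: b = ∂h/∂y = +0.007273.
Flow direction (−∇h) has components (-0.001818 E, -0.007273 N).
Azimuth = atan2(E, N) = atan2(-0.001818, -0.007273) = 194.0° ≈ 194°.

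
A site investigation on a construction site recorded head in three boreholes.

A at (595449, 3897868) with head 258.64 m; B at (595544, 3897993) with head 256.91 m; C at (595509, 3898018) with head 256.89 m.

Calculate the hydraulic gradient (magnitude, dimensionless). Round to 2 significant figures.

With h = a·x + b·y + c and A as origin, the differences give:
  95·a + 125·b = -1.73
  60·a + 150·b = -1.75
Eliminate b (×150 and ×125, subtract): 6750·a = -40.750 → a = ∂h/∂x = -0.006037
Back-substitute: b = ∂h/∂y = -0.009252.
|∇h| = √(-0.006037² + -0.009252²) = 0.01105

0.011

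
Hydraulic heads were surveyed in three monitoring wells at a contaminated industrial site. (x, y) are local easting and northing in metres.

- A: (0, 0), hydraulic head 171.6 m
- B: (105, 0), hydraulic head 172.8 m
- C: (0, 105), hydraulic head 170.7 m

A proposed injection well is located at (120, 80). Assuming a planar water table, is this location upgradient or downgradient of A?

∂h/∂x = (172.8 − 171.6) / (105 − 0) = +0.01143
∂h/∂y = (170.7 − 171.6) / (105 − 0) = -0.008571
Head at (120, 80) = 171.6 + (+0.01143)·(120) + (-0.008571)·(80) = 172.29 m.
That is higher than the 171.6 m at A, so the point is upgradient.

upgradient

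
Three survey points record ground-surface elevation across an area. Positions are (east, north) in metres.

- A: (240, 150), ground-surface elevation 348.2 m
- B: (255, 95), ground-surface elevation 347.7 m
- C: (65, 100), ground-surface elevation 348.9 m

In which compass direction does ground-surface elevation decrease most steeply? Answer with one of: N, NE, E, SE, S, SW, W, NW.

Taking A as reference: B−A = (15, -55, -0.5); C−A = (-175, -50, +0.7).
Solve a·Δx + b·Δy = Δz: det = 15·(-50) − (-175)·(-55) = -10375.
∂z/∂x = [(-0.5)·(-50) − (+0.7)·(-55)] / -10375 = -0.006120
∂z/∂y = [15·(+0.7) − (-175)·(-0.5)] / -10375 = +0.007422
Steepest decrease is along −∇f = (+0.006120 E, -0.007422 N) → southeast.

SE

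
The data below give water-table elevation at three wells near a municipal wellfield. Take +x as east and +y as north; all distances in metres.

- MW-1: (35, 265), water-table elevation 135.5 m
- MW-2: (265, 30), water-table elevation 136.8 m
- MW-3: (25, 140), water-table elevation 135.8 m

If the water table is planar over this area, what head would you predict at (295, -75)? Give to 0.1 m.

137.2 m

With h = a·x + b·y + c and MW-1 as origin, the differences give:
  230·a + (-235)·b = +1.3
  (-10)·a + (-125)·b = +0.3
Eliminate b (×(-125) and ×(-235), subtract): -31100·a = -92.00 → a = ∂h/∂x = +0.002958
Back-substitute: b = ∂h/∂y = -0.002637.
h(295, -75) = 135.5 + (+0.002958)·(260) + (-0.002637)·(-340) = 135.5 +0.769 +0.896 = 137.166 m.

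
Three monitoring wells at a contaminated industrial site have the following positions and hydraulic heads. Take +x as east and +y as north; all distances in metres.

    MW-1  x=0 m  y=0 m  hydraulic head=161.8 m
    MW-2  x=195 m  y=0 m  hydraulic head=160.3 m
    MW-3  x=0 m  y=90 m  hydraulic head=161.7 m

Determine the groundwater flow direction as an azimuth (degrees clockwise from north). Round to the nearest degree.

082°

∂h/∂x = (160.3 − 161.8) / (195 − 0) = -0.007692
∂h/∂y = (161.7 − 161.8) / (90 − 0) = -0.001111
Flow direction (−∇h) has components (+0.007692 E, +0.001111 N).
Azimuth = atan2(E, N) = atan2(+0.007692, +0.001111) = 81.8° ≈ 082°.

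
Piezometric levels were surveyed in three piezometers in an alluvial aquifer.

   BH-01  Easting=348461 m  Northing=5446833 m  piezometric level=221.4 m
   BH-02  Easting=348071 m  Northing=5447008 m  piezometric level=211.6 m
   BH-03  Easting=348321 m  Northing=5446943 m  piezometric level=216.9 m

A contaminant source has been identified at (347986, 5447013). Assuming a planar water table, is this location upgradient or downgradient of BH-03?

downgradient

With h = a·x + b·y + c and BH-01 as origin, the differences give:
  (-390)·a + 175·b = -9.8
  (-140)·a + 110·b = -4.5
Eliminate b (×110 and ×175, subtract): -18400·a = -290.50 → a = ∂h/∂x = +0.01579
Back-substitute: b = ∂h/∂y = -0.02082.
Head at (347986, 5447013) = 221.4 + (+0.01579)·(-475) + (-0.02082)·(180) = 210.15 m.
That is lower than the 216.9 m at BH-03, so the point is downgradient.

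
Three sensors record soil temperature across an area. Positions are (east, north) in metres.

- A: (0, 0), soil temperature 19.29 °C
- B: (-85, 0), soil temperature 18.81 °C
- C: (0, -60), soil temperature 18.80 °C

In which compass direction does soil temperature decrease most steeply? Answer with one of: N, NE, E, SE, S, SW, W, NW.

SW

∂T/∂x = (18.81 − 19.29) / (-85 − 0) = +0.005647
∂T/∂y = (18.80 − 19.29) / (-60 − 0) = +0.008167
Steepest decrease is along −∇f = (-0.005647 E, -0.008167 N) → southwest.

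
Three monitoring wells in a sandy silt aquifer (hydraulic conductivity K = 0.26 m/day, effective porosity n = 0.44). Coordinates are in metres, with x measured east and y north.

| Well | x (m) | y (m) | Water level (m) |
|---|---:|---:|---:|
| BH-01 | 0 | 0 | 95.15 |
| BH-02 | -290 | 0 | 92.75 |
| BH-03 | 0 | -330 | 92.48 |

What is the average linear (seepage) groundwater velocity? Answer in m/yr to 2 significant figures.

2.5 m/yr

∂h/∂x = (92.75 − 95.15) / (-290 − 0) = +0.008276
∂h/∂y = (92.48 − 95.15) / (-330 − 0) = +0.008091
|∇h| = √(0.008276² + 0.008091²) = 0.01157
Seepage velocity v = K·i/n = 0.26 × 0.01157 / 0.44 = 0.006837 m/day = 2.497 m/yr.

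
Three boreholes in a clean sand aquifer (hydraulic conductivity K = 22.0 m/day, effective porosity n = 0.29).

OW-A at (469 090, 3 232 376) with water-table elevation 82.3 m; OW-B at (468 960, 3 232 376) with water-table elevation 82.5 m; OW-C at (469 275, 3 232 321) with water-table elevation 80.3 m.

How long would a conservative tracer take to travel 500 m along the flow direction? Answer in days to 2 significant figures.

Taking OW-A as reference: OW-B−OW-A = (-130, 0, +0.2); OW-C−OW-A = (185, -55, -2.0).
Solve a·Δx + b·Δy = Δh: det = (-130)·(-55) − 185·0 = 7150.
∂h/∂x = [(+0.2)·(-55) − (-2.0)·0] / 7150 = -0.001538
∂h/∂y = [(-130)·(-2.0) − 185·(+0.2)] / 7150 = +0.03119
|∇h| = √(-0.001538² + 0.03119²) = 0.03123
Seepage velocity v = K·i/n = 22.0 × 0.03123 / 0.29 = 2.369 m/day.
t = 500 / 2.369 = 211.1 days.

210 days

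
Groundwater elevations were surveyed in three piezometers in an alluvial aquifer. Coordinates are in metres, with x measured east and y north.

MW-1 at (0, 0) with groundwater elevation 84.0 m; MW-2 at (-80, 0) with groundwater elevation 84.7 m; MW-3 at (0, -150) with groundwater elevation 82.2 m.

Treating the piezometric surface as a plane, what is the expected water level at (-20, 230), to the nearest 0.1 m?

86.9 m

∂h/∂x = (84.7 − 84.0) / (-80 − 0) = -0.008750
∂h/∂y = (82.2 − 84.0) / (-150 − 0) = +0.01200
h(-20, 230) = 84.0 + (-0.008750)·(-20) + (+0.01200)·(230) = 84.0 +0.175 +2.760 = 86.935 m.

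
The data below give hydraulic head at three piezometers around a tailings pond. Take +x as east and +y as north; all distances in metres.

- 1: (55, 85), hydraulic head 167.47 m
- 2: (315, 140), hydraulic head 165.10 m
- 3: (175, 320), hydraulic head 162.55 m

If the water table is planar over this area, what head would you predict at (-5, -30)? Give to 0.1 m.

169.9 m

Taking 1 as reference: 2−1 = (260, 55, -2.37); 3−1 = (120, 235, -4.92).
Determinant of the coordinate differences = 260·235 − 120·55 = 54500.
∂h/∂x = [(-2.37)·235 − (-4.92)·55] / 54500 = -0.005254
∂h/∂y = [260·(-4.92) − 120·(-2.37)] / 54500 = -0.01825
h(-5, -30) = 167.47 + (-0.005254)·(-60) + (-0.01825)·(-115) = 167.47 +0.315 +2.099 = 169.884 m.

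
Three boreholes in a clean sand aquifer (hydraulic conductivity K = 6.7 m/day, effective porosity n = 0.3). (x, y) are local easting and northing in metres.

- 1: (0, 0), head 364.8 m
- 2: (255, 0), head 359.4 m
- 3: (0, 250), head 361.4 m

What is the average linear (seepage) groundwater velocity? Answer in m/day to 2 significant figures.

0.56 m/day

∂h/∂x = (359.4 − 364.8) / (255 − 0) = -0.02118
∂h/∂y = (361.4 − 364.8) / (250 − 0) = -0.01360
|∇h| = √(-0.02118² + -0.01360²) = 0.02517
Seepage velocity v = K·i/n = 6.7 × 0.02517 / 0.3 = 0.5621 m/day.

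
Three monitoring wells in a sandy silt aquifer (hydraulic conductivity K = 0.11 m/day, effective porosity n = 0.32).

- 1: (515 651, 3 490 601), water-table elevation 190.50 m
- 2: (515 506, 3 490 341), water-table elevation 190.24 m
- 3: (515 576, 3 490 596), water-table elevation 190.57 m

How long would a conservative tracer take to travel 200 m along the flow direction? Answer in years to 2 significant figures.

840 years

With h = a·x + b·y + c and 1 as origin, the differences give:
  (-145)·a + (-260)·b = -0.26
  (-75)·a + (-5)·b = +0.07
Eliminate b (×(-5) and ×(-260), subtract): -18775·a = 19.500 → a = ∂h/∂x = -0.001039
Back-substitute: b = ∂h/∂y = +0.001579.
|∇h| = √(-0.001039² + 0.001579²) = 0.00189
Seepage velocity v = K·i/n = 0.11 × 0.00189 / 0.32 = 0.0006497 m/day.
t = 200 / 0.0006497 = 3.078e+05 days = 843 years.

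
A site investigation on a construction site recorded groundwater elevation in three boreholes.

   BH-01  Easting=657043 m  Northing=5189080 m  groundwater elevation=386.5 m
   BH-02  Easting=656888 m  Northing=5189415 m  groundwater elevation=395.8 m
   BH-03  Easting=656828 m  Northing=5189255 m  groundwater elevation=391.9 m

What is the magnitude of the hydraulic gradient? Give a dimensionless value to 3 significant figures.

0.0262

Three-point gradient (reference BH-01): Δ to BH-02 = (-155, 335, +9.3), Δ to BH-03 = (-215, 175, +5.4).
∂h/∂x = -0.004042, ∂h/∂y = +0.02589 (det = 44900).
|∇h| = √(-0.004042² + 0.02589²) = 0.0262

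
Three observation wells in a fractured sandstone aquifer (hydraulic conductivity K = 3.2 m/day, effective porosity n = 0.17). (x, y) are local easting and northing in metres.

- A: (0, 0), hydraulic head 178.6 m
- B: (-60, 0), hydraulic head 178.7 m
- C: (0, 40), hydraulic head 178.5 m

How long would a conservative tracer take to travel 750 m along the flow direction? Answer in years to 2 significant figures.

∂h/∂x = (178.7 − 178.6) / (-60 − 0) = -0.001667
∂h/∂y = (178.5 − 178.6) / (40 − 0) = -0.002500
|∇h| = √(-0.001667² + -0.002500²) = 0.003005
Seepage velocity v = K·i/n = 3.2 × 0.003005 / 0.17 = 0.05656 m/day.
t = 750 / 0.05656 = 1.326e+04 days = 36.3 years.

36 years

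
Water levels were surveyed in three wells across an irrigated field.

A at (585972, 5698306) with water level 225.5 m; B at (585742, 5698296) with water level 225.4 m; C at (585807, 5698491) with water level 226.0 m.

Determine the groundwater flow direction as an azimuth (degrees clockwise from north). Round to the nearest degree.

186°

Three-point gradient (reference A): Δ to B = (-230, -10, -0.1), Δ to C = (-165, 185, +0.5).
∂h/∂x = +0.0003054, ∂h/∂y = +0.002975 (det = -44200).
Flow direction (−∇h) has components (-0.0003054 E, -0.002975 N).
Azimuth = atan2(E, N) = atan2(-0.0003054, -0.002975) = 185.9° ≈ 186°.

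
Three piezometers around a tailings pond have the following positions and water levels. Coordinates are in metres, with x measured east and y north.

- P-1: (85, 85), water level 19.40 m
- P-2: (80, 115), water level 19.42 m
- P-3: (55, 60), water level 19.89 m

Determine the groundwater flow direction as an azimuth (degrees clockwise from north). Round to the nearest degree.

Differences from P-1: to P-2 (Δx, Δy, Δh) = (-5, 30, +0.02); to P-3 = (-30, -25, +0.49).
Determinant of the coordinate differences = (-5)·(-25) − (-30)·30 = 1025.
∂h/∂x = [(+0.02)·(-25) − (+0.49)·30] / 1025 = -0.01483
∂h/∂y = [(-5)·(+0.49) − (-30)·(+0.02)] / 1025 = -0.001805
Flow direction (−∇h) has components (+0.01483 E, +0.001805 N).
Azimuth = atan2(E, N) = atan2(+0.01483, +0.001805) = 83.1° ≈ 083°.

083°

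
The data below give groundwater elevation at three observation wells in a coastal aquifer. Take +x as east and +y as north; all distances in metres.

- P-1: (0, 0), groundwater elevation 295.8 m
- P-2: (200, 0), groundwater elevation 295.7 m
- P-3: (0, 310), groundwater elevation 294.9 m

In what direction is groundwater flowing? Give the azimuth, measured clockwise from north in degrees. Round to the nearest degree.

∂h/∂x = (295.7 − 295.8) / (200 − 0) = -0.0005000
∂h/∂y = (294.9 − 295.8) / (310 − 0) = -0.002903
Flow direction (−∇h) has components (+0.0005000 E, +0.002903 N).
Azimuth = atan2(E, N) = atan2(+0.0005000, +0.002903) = 9.8° ≈ 010°.

010°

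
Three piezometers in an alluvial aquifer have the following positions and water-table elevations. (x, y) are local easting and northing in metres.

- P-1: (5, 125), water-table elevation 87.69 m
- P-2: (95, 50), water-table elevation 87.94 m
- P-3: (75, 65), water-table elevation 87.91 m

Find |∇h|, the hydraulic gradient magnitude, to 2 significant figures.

0.018

Differences from P-1: to P-2 (Δx, Δy, Δh) = (90, -75, +0.25); to P-3 = (70, -60, +0.22).
Solve a·Δx + b·Δy = Δh: det = 90·(-60) − 70·(-75) = -150.
∂h/∂x = [(+0.25)·(-60) − (+0.22)·(-75)] / -150 = -0.010000
∂h/∂y = [90·(+0.22) − 70·(+0.25)] / -150 = -0.01533
|∇h| = √(-0.010000² + -0.01533²) = 0.0183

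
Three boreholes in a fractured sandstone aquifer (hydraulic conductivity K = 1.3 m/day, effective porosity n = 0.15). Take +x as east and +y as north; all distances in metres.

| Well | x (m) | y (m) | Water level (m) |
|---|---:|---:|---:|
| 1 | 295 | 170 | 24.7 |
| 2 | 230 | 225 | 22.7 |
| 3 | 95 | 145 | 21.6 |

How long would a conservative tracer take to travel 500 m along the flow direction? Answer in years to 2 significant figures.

With h = a·x + b·y + c and 1 as origin, the differences give:
  (-65)·a + 55·b = -2.0
  (-200)·a + (-25)·b = -3.1
Eliminate b (×(-25) and ×55, subtract): 12625·a = 220.50 → a = ∂h/∂x = +0.01747
Back-substitute: b = ∂h/∂y = -0.01572.
|∇h| = √(0.01747² + -0.01572²) = 0.0235
Seepage velocity v = K·i/n = 1.3 × 0.0235 / 0.15 = 0.2037 m/day.
t = 500 / 0.2037 = 2455 days = 6.72 years.

6.7 years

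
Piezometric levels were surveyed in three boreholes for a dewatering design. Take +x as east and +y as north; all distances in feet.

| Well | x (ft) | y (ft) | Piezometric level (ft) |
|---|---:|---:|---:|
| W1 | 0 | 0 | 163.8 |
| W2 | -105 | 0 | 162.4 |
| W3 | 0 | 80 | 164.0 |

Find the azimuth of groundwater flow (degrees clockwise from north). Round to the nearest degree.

259°

∂h/∂x = (162.4 − 163.8) / (-105 − 0) = +0.01333
∂h/∂y = (164.0 − 163.8) / (80 − 0) = +0.002500
Flow direction (−∇h) has components (-0.01333 E, -0.002500 N).
Azimuth = atan2(E, N) = atan2(-0.01333, -0.002500) = 259.4° ≈ 259°.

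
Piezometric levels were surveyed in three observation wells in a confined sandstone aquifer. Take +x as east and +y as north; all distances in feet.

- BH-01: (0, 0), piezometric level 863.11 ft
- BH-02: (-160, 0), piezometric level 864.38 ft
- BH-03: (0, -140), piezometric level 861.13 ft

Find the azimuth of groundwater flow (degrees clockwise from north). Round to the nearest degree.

∂h/∂x = (864.38 − 863.11) / (-160 − 0) = -0.007937
∂h/∂y = (861.13 − 863.11) / (-140 − 0) = +0.01414
Flow direction (−∇h) has components (+0.007937 E, -0.01414 N).
Azimuth = atan2(E, N) = atan2(+0.007937, -0.01414) = 150.7° ≈ 151°.

151°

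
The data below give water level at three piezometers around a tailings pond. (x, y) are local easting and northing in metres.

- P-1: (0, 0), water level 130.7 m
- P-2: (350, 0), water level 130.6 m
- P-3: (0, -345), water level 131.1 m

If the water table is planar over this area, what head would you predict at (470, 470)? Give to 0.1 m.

130.0 m

∂h/∂x = (130.6 − 130.7) / (350 − 0) = -0.0002857
∂h/∂y = (131.1 − 130.7) / (-345 − 0) = -0.001159
h(470, 470) = 130.7 + (-0.0002857)·(470) + (-0.001159)·(470) = 130.7 -0.134 -0.545 = 130.021 m.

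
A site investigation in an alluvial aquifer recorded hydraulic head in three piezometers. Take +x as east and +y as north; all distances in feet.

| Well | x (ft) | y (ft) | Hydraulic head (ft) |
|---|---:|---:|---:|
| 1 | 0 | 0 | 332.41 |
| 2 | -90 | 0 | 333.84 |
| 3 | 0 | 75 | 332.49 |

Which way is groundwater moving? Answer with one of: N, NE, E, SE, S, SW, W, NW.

E

∂h/∂x = (333.84 − 332.41) / (-90 − 0) = -0.01589
∂h/∂y = (332.49 − 332.41) / (75 − 0) = +0.001067
Flow = −∇h = (+0.01589 east, -0.001067 north), which points east.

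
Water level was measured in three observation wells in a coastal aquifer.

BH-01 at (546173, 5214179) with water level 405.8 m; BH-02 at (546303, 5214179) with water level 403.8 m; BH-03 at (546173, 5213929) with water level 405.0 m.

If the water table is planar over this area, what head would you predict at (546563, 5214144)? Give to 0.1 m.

∂h/∂x = (403.8 − 405.8) / (546303 − 546173) = -0.01538
∂h/∂y = (405.0 − 405.8) / (5213929 − 5214179) = +0.003200
h(546563, 5214144) = 405.8 + (-0.01538)·(390) + (+0.003200)·(-35) = 405.8 -6.000 -0.112 = 399.688 m.

399.7 m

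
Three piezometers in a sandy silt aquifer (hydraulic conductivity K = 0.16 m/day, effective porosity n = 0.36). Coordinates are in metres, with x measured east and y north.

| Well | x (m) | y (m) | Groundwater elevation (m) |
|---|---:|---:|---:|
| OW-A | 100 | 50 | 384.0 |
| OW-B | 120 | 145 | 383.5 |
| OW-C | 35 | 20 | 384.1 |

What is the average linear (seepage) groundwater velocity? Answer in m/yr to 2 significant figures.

Taking OW-A as reference: OW-B−OW-A = (20, 95, -0.5); OW-C−OW-A = (-65, -30, +0.1).
Determinant of the coordinate differences = 20·(-30) − (-65)·95 = 5575.
∂h/∂x = [(-0.5)·(-30) − (+0.1)·95] / 5575 = +0.0009865
∂h/∂y = [20·(+0.1) − (-65)·(-0.5)] / 5575 = -0.005471
|∇h| = √(0.0009865² + -0.005471²) = 0.005559
Seepage velocity v = K·i/n = 0.16 × 0.005559 / 0.36 = 0.002471 m/day = 0.9025 m/yr.

0.90 m/yr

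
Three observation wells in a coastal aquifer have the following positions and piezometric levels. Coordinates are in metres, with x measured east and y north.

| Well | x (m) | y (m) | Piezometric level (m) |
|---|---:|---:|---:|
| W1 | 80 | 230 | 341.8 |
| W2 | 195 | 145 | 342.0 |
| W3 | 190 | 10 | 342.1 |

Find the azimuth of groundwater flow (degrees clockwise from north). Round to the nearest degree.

Differences from W1: to W2 (Δx, Δy, Δh) = (115, -85, +0.2); to W3 = (110, -220, +0.3).
Determinant of the coordinate differences = 115·(-220) − 110·(-85) = -15950.
∂h/∂x = [(+0.2)·(-220) − (+0.3)·(-85)] / -15950 = +0.001160
∂h/∂y = [115·(+0.3) − 110·(+0.2)] / -15950 = -0.0007837
Flow direction (−∇h) has components (-0.001160 E, +0.0007837 N).
Azimuth = atan2(E, N) = atan2(-0.001160, +0.0007837) = 304.0° ≈ 304°.

304°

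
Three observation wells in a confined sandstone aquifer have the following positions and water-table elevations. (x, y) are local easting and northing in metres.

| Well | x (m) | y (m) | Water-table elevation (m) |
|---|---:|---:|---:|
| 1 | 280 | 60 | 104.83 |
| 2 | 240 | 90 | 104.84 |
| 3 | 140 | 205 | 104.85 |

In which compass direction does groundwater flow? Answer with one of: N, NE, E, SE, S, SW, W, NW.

NE

Three-point gradient (reference 1): Δ to 2 = (-40, 30, +0.01), Δ to 3 = (-140, 145, +0.02).
∂h/∂x = -0.0005313, ∂h/∂y = -0.0003750 (det = -1600).
Flow = −∇h = (+0.0005313 east, +0.0003750 north), which points northeast.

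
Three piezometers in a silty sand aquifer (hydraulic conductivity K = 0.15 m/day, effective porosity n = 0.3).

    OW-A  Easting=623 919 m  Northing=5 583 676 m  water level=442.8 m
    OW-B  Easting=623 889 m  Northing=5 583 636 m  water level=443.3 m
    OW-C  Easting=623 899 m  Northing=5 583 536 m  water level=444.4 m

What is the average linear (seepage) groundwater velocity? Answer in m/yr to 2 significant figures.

2.1 m/yr

With h = a·x + b·y + c and OW-A as origin, the differences give:
  (-30)·a + (-40)·b = +0.5
  (-20)·a + (-140)·b = +1.6
Eliminate b (×(-140) and ×(-40), subtract): 3400·a = -6.00 → a = ∂h/∂x = -0.001765
Back-substitute: b = ∂h/∂y = -0.01118.
|∇h| = √(-0.001765² + -0.01118²) = 0.01132
Seepage velocity v = K·i/n = 0.15 × 0.01132 / 0.3 = 0.00566 m/day = 2.067 m/yr.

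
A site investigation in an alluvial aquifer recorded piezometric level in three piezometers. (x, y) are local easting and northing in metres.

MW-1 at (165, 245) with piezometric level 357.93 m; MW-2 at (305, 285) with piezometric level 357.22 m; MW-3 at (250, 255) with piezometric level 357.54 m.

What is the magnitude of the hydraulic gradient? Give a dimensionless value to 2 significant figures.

0.0051

Taking MW-1 as reference: MW-2−MW-1 = (140, 40, -0.71); MW-3−MW-1 = (85, 10, -0.39).
Solve a·Δx + b·Δy = Δh: det = 140·10 − 85·40 = -2000.
∂h/∂x = [(-0.71)·10 − (-0.39)·40] / -2000 = -0.004250
∂h/∂y = [140·(-0.39) − 85·(-0.71)] / -2000 = -0.002875
|∇h| = √(-0.004250² + -0.002875²) = 0.005131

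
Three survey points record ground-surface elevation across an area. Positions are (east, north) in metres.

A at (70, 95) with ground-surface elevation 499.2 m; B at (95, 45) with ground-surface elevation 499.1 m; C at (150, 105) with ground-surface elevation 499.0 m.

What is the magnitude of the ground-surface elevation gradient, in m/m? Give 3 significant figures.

Differences from A: to B (Δx, Δy, Δh) = (25, -50, -0.1); to C = (80, 10, -0.2).
Solve a·Δx + b·Δy = Δz: det = 25·10 − 80·(-50) = 4250.
∂z/∂x = [(-0.1)·10 − (-0.2)·(-50)] / 4250 = -0.002588
∂z/∂y = [25·(-0.2) − 80·(-0.1)] / 4250 = +0.0007059
|∇f| = √(-0.002588² + 0.0007059²) = 0.002683 m/m

0.00268 m/m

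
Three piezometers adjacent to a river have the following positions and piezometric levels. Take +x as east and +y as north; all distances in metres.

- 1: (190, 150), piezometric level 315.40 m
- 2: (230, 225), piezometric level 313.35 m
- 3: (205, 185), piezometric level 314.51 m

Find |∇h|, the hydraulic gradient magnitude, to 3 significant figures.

0.0253

Three-point gradient (reference 1): Δ to 2 = (40, 75, -2.05), Δ to 3 = (15, 35, -0.89).
∂h/∂x = -0.01818, ∂h/∂y = -0.01764 (det = 275).
|∇h| = √(-0.01818² + -0.01764²) = 0.02533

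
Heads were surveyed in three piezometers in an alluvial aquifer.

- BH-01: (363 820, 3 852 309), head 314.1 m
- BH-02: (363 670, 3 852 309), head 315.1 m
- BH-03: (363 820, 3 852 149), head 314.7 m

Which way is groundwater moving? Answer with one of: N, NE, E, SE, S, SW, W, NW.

∂h/∂x = (315.1 − 314.1) / (363670 − 363820) = -0.006667
∂h/∂y = (314.7 − 314.1) / (3852149 − 3852309) = -0.003750
Flow = −∇h = (+0.006667 east, +0.003750 north), which points northeast.

NE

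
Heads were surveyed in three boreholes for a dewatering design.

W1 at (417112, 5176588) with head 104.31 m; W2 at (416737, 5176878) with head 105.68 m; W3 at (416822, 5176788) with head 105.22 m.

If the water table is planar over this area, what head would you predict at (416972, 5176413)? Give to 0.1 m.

103.1 m

Differences from W1: to W2 (Δx, Δy, Δh) = (-375, 290, +1.37); to W3 = (-290, 200, +0.91).
Determinant of the coordinate differences = (-375)·200 − (-290)·290 = 9100.
∂h/∂x = [(+1.37)·200 − (+0.91)·290] / 9100 = +0.001110
∂h/∂y = [(-375)·(+0.91) − (-290)·(+1.37)] / 9100 = +0.006159
h(416972, 5176413) = 104.31 + (+0.001110)·(-140) + (+0.006159)·(-175) = 104.31 -0.155 -1.078 = 103.077 m.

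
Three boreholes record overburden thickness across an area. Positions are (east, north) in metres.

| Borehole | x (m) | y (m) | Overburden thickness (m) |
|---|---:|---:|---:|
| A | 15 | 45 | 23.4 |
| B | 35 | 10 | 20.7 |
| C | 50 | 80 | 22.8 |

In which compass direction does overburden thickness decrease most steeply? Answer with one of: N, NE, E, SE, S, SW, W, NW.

SE

Differences from A: to B (Δx, Δy, Δh) = (20, -35, -2.7); to C = (35, 35, -0.6).
Determinant of the coordinate differences = 20·35 − 35·(-35) = 1925.
∂d/∂x = [(-2.7)·35 − (-0.6)·(-35)] / 1925 = -0.06000
∂d/∂y = [20·(-0.6) − 35·(-2.7)] / 1925 = +0.04286
Steepest decrease is along −∇f = (+0.06000 E, -0.04286 N) → southeast.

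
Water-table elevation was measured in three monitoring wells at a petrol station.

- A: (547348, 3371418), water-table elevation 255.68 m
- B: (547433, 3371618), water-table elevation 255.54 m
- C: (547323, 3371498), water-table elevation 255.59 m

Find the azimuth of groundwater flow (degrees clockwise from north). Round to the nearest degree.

With h = a·x + b·y + c and A as origin, the differences give:
  85·a + 200·b = -0.14
  (-25)·a + 80·b = -0.09
Eliminate b (×80 and ×200, subtract): 11800·a = 6.800 → a = ∂h/∂x = +0.0005763
Back-substitute: b = ∂h/∂y = -0.0009449.
Flow direction (−∇h) has components (-0.0005763 E, +0.0009449 N).
Azimuth = atan2(E, N) = atan2(-0.0005763, +0.0009449) = 328.6° ≈ 329°.

329°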